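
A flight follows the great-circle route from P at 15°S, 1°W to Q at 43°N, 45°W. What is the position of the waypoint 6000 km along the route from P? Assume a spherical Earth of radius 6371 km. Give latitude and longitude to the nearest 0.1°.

≈ 30.4°N, 31.3°W

Convert each endpoint to a unit vector on the sphere (x = cos φ cos λ, y = cos φ sin λ, z = sin φ).
The central angle between the endpoints is δ = arccos(p₁·p₂) ≈ 1.233 rad (70.6°). The total great-circle distance is δ·R ≈ 1.233 × 6371 ≈ 7854 km, so the target fraction is f = 6000/7854 ≈ 0.764.
Interpolate at f ≈ 0.764 with slerp weights a = sin((1−f)δ)/sin δ ≈ 0.304, b = sin(fδ)/sin δ ≈ 0.857.
p = a·p₁ + b·p₂ ≈ (0.737, -0.448, 0.506); φ = arcsin(p_z) ≈ 30.39°, λ = atan2(p_y, p_x) ≈ -31.32°.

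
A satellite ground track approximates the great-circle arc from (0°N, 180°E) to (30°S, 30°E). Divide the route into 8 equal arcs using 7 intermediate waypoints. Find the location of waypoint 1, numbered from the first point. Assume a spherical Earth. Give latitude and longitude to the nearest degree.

Convert each endpoint to a unit vector on the sphere (x = cos φ cos λ, y = cos φ sin λ, z = sin φ).
The central angle between the endpoints is δ = arccos(p₁·p₂) ≈ 2.419 rad (138.6°).
Interpolate at f = 1/8 with slerp weights a = sin((1−f)δ)/sin δ ≈ 1.292, b = sin(fδ)/sin δ ≈ 0.450.
p = a·p₁ + b·p₂ ≈ (-0.955, 0.195, -0.225); φ = arcsin(p_z) ≈ -13.01°, λ = atan2(p_y, p_x) ≈ 168.46°.

≈ (13°S, 168°E)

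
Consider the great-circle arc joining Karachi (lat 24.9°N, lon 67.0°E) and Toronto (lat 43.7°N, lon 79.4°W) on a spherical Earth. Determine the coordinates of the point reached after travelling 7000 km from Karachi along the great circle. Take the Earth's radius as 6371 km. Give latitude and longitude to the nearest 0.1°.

≈ lat 68.0°N, lon 12.1°W

Write both endpoints as unit vectors p₁, p₂ with components (cos φ cos λ, cos φ sin λ, sin φ).
The central angle between the endpoints is δ = arccos(p₁·p₂) ≈ 1.829 rad (104.8°). The total great-circle distance is δ·R ≈ 1.829 × 6371 ≈ 11652 km, so the target fraction is f = 7000/11652 ≈ 0.601.
Interpolate at f ≈ 0.601 with slerp weights a = sin((1−f)δ)/sin δ ≈ 0.690, b = sin(fδ)/sin δ ≈ 0.921.
p = a·p₁ + b·p₂ ≈ (0.367, -0.079, 0.927); φ = arcsin(p_z) ≈ 67.96°, λ = atan2(p_y, p_x) ≈ -12.08°.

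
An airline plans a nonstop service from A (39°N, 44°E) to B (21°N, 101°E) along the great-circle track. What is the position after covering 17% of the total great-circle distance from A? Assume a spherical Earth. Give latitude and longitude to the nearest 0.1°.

≈ (38.0°N, 55.2°E)

The haversine formula gives a central angle δ ≈ 0.901 rad (51.6°) between the endpoints.
Interpolate at f = 0.17 with slerp weights a = sin((1−f)δ)/sin δ ≈ 0.867, b = sin(fδ)/sin δ ≈ 0.195.
p = a·p₁ + b·p₂ ≈ (0.450, 0.647, 0.616); φ = arcsin(p_z) ≈ 38.00°, λ = atan2(p_y, p_x) ≈ 55.15°.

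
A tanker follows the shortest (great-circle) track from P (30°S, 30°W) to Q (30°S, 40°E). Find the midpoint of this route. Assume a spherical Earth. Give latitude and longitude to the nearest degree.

Write both endpoints as unit vectors p₁, p₂ with components (cos φ cos λ, cos φ sin λ, sin φ).
The central angle between the endpoints is δ = arccos(p₁·p₂) ≈ 1.040 rad (59.6°).
Interpolate at f = 1/2 with slerp weights a = sin((1−f)δ)/sin δ ≈ 0.576, b = sin(fδ)/sin δ ≈ 0.576.
p = a·p₁ + b·p₂ ≈ (0.814, 0.071, -0.576); φ = arcsin(p_z) ≈ -35.18°, λ = atan2(p_y, p_x) ≈ 5.00°.

≈ (35°S, 5°E)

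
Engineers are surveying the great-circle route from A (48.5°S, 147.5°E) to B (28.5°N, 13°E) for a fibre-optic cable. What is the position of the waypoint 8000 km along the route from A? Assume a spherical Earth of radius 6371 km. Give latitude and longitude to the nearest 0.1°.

≈ (22.0°S, 60.3°E)

From cos δ = sin φ₁ sin φ₂ + cos φ₁ cos φ₂ cos Δλ, the central angle is δ ≈ 2.443 rad (140.0°). The total great-circle distance is δ·R ≈ 2.443 × 6371 ≈ 15562 km, so the target fraction is f = 8000/15562 ≈ 0.514.
Interpolate at f ≈ 0.514 with slerp weights a = sin((1−f)δ)/sin δ ≈ 1.441, b = sin(fδ)/sin δ ≈ 1.478.
p = a·p₁ + b·p₂ ≈ (0.460, 0.805, -0.374); φ = arcsin(p_z) ≈ -21.98°, λ = atan2(p_y, p_x) ≈ 60.26°.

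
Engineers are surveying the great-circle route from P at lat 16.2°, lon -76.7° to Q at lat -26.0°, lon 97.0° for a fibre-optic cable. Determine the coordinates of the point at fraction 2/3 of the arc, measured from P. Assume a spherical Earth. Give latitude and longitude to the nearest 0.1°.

Write both endpoints as unit vectors p₁, p₂ with components (cos φ cos λ, cos φ sin λ, sin φ).
The central angle between the endpoints is δ = arccos(p₁·p₂) ≈ 2.942 rad (168.6°).
Interpolate at f = 2/3 with slerp weights a = sin((1−f)δ)/sin δ ≈ 4.196, b = sin(fδ)/sin δ ≈ 4.669.
p = a·p₁ + b·p₂ ≈ (0.415, 0.244, -0.876); φ = arcsin(p_z) ≈ -61.19°, λ = atan2(p_y, p_x) ≈ 30.44°.

≈ lat -61.2°, lon 30.4°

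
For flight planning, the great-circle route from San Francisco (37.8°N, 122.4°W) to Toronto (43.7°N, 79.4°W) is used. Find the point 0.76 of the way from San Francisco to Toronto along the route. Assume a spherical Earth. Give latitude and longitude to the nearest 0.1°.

Write both endpoints as unit vectors p₁, p₂ with components (cos φ cos λ, cos φ sin λ, sin φ).
The central angle between the endpoints is δ = arccos(p₁·p₂) ≈ 0.571 rad (32.7°).
Interpolate at f = 0.76 with slerp weights a = sin((1−f)δ)/sin δ ≈ 0.253, b = sin(fδ)/sin δ ≈ 0.778.
p = a·p₁ + b·p₂ ≈ (-0.004, -0.721, 0.692); φ = arcsin(p_z) ≈ 43.82°, λ = atan2(p_y, p_x) ≈ -90.28°.

≈ 43.8°N, 90.3°W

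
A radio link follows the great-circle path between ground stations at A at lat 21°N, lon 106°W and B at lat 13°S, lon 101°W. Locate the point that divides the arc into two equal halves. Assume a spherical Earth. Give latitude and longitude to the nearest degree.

≈ lat 4°N, lon 103°W

Convert each endpoint to a unit vector on the sphere (x = cos φ cos λ, y = cos φ sin λ, z = sin φ).
The central angle between the endpoints is δ = arccos(p₁·p₂) ≈ 0.600 rad (34.4°).
Interpolate at f = 1/2 with slerp weights a = sin((1−f)δ)/sin δ ≈ 0.523, b = sin(fδ)/sin δ ≈ 0.523.
p = a·p₁ + b·p₂ ≈ (-0.232, -0.970, 0.070); φ = arcsin(p_z) ≈ 4.00°, λ = atan2(p_y, p_x) ≈ -103.45°.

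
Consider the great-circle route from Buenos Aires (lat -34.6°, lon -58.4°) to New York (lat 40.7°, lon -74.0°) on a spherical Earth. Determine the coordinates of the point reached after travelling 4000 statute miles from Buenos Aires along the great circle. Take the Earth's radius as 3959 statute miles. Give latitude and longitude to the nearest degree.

≈ lat 22°, lon -69°

Write both endpoints as unit vectors p₁, p₂ with components (cos φ cos λ, cos φ sin λ, sin φ).
The central angle between the endpoints is δ = arccos(p₁·p₂) ≈ 1.338 rad (76.7°). The total great-circle distance is δ·R ≈ 1.338 × 3959 ≈ 5297 mi, so the target fraction is f = 4000/5297 ≈ 0.755.
Interpolate at f ≈ 0.755 with slerp weights a = sin((1−f)δ)/sin δ ≈ 0.331, b = sin(fδ)/sin δ ≈ 0.871.
p = a·p₁ + b·p₂ ≈ (0.325, -0.866, 0.380); φ = arcsin(p_z) ≈ 22.33°, λ = atan2(p_y, p_x) ≈ -69.46°.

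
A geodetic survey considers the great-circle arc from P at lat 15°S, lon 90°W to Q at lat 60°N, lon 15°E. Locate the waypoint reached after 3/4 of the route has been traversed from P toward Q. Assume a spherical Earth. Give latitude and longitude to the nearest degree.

Convert each endpoint to a unit vector on the sphere (x = cos φ cos λ, y = cos φ sin λ, z = sin φ).
The central angle between the endpoints is δ = arccos(p₁·p₂) ≈ 1.927 rad (110.4°).
Interpolate at f = 3/4 with slerp weights a = sin((1−f)δ)/sin δ ≈ 0.495, b = sin(fδ)/sin δ ≈ 1.059.
p = a·p₁ + b·p₂ ≈ (0.511, -0.341, 0.789); φ = arcsin(p_z) ≈ 52.09°, λ = atan2(p_y, p_x) ≈ -33.67°.

≈ lat 52°N, lon 34°W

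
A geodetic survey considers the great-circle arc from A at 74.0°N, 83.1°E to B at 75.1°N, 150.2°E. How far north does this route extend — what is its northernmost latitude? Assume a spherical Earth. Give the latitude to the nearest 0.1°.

The great circle lies in the plane with unit normal n̂ = (p₁ × p₂)/|p₁ × p₂|.
Here n̂_z ≈ +0.224; the vertex latitude is φ_max = arccos|n̂_z| ≈ 77.1°.
Check via Clairaut: cos φ_max = |cos φ₁| · sin C = cos(74.0°)·sin(54.3°) ≈ 0.224, again giving ≈ 77.1°.

≈ 77.1°N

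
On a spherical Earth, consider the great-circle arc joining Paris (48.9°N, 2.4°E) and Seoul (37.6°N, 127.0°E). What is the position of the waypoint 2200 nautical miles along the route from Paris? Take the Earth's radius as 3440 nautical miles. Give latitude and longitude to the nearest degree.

≈ (64°N, 67°E)

The haversine formula gives a central angle δ ≈ 1.406 rad (80.6°) between the endpoints. The total great-circle distance is δ·R ≈ 1.406 × 3440 ≈ 4837 nmi, so the target fraction is f = 2200/4837 ≈ 0.455.
Interpolate at f ≈ 0.455 with slerp weights a = sin((1−f)δ)/sin δ ≈ 0.703, b = sin(fδ)/sin δ ≈ 0.605.
p = a·p₁ + b·p₂ ≈ (0.173, 0.402, 0.899); φ = arcsin(p_z) ≈ 64.03°, λ = atan2(p_y, p_x) ≈ 66.68°.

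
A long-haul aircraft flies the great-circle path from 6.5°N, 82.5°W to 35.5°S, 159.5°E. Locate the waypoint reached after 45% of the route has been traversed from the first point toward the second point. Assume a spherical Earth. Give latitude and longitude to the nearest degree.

≈ 24°S, 126°W

Convert each endpoint to a unit vector on the sphere (x = cos φ cos λ, y = cos φ sin λ, z = sin φ).
The central angle between the endpoints is δ = arccos(p₁·p₂) ≈ 2.033 rad (116.5°).
Interpolate at f = 0.45 with slerp weights a = sin((1−f)δ)/sin δ ≈ 1.004, b = sin(fδ)/sin δ ≈ 0.885.
p = a·p₁ + b·p₂ ≈ (-0.545, -0.737, -0.400); φ = arcsin(p_z) ≈ -23.59°, λ = atan2(p_y, p_x) ≈ -126.46°.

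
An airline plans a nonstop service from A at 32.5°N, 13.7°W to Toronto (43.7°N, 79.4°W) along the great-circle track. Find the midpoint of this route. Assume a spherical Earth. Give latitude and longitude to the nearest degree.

≈ 43°N, 44°W

The haversine formula gives a central angle δ ≈ 0.899 rad (51.5°) between the endpoints.
Interpolate at f = 1/2 with slerp weights a = sin((1−f)δ)/sin δ ≈ 0.555, b = sin(fδ)/sin δ ≈ 0.555.
p = a·p₁ + b·p₂ ≈ (0.529, -0.505, 0.682); φ = arcsin(p_z) ≈ 42.99°, λ = atan2(p_y, p_x) ≈ -43.71°.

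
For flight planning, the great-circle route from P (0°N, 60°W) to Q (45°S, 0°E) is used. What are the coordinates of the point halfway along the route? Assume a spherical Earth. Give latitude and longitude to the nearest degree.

Convert each endpoint to a unit vector on the sphere (x = cos φ cos λ, y = cos φ sin λ, z = sin φ).
The central angle between the endpoints is δ = arccos(p₁·p₂) ≈ 1.209 rad (69.3°).
Interpolate at f = 1/2 with slerp weights a = sin((1−f)δ)/sin δ ≈ 0.608, b = sin(fδ)/sin δ ≈ 0.608.
p = a·p₁ + b·p₂ ≈ (0.734, -0.526, -0.430); φ = arcsin(p_z) ≈ -25.45°, λ = atan2(p_y, p_x) ≈ -35.66°.

≈ (25°S, 36°W)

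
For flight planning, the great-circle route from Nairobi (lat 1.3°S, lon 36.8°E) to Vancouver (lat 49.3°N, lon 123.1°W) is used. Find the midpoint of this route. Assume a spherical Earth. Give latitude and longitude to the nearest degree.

Write both endpoints as unit vectors p₁, p₂ with components (cos φ cos λ, cos φ sin λ, sin φ).
The central angle between the endpoints is δ = arccos(p₁·p₂) ≈ 2.252 rad (129.0°).
Interpolate at f = 1/2 with slerp weights a = sin((1−f)δ)/sin δ ≈ 1.162, b = sin(fδ)/sin δ ≈ 1.162.
p = a·p₁ + b·p₂ ≈ (0.516, 0.061, 0.854); φ = arcsin(p_z) ≈ 58.68°, λ = atan2(p_y, p_x) ≈ 6.75°.

≈ lat 59°N, lon 7°E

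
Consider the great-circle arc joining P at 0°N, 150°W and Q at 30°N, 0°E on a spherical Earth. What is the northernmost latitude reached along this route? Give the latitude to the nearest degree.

The great circle lies in the plane with unit normal n̂ = (p₁ × p₂)/|p₁ × p₂|.
Here n̂_z ≈ +0.655; the vertex latitude is φ_max = arccos|n̂_z| ≈ 49.1°.

≈ 49°N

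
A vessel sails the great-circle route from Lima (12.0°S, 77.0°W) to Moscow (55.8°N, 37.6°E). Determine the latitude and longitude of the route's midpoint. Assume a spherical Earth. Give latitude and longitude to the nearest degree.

≈ 34°N, 43°W

The haversine formula gives a central angle δ ≈ 1.983 rad (113.6°) between the endpoints.
Interpolate at f = 1/2 with slerp weights a = sin((1−f)δ)/sin δ ≈ 0.914, b = sin(fδ)/sin δ ≈ 0.914.
p = a·p₁ + b·p₂ ≈ (0.608, -0.557, 0.566); φ = arcsin(p_z) ≈ 34.44°, λ = atan2(p_y, p_x) ≈ -42.52°.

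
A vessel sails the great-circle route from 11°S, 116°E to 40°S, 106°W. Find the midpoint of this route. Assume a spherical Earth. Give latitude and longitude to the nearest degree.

≈ 52°S, 167°E

From cos δ = sin φ₁ sin φ₂ + cos φ₁ cos φ₂ cos Δλ, the central angle is δ ≈ 2.022 rad (115.9°).
Interpolate at f = 1/2 with slerp weights a = sin((1−f)δ)/sin δ ≈ 0.942, b = sin(fδ)/sin δ ≈ 0.942.
p = a·p₁ + b·p₂ ≈ (-0.604, 0.137, -0.785); φ = arcsin(p_z) ≈ -51.72°, λ = atan2(p_y, p_x) ≈ 167.19°.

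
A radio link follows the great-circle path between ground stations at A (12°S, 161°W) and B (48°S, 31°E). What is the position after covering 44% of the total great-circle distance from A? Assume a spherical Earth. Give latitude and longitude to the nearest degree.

Convert each endpoint to a unit vector on the sphere (x = cos φ cos λ, y = cos φ sin λ, z = sin φ).
The central angle between the endpoints is δ = arccos(p₁·p₂) ≈ 2.078 rad (119.1°).
Interpolate at f = 0.44 with slerp weights a = sin((1−f)δ)/sin δ ≈ 1.050, b = sin(fδ)/sin δ ≈ 0.906.
p = a·p₁ + b·p₂ ≈ (-0.452, -0.022, -0.892); φ = arcsin(p_z) ≈ -63.11°, λ = atan2(p_y, p_x) ≈ -177.18°.

≈ (63°S, 177°W)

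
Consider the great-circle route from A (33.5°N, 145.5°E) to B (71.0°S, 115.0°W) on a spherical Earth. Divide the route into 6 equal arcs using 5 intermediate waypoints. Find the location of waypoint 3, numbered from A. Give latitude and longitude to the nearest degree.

The haversine formula gives a central angle δ ≈ 2.173 rad (124.5°) between the endpoints.
Interpolate at f = 3/6 with slerp weights a = sin((1−f)δ)/sin δ ≈ 1.074, b = sin(fδ)/sin δ ≈ 1.074.
p = a·p₁ + b·p₂ ≈ (-0.886, 0.190, -0.423); φ = arcsin(p_z) ≈ -25.01°, λ = atan2(p_y, p_x) ≈ 167.87°.

≈ (25°S, 168°E)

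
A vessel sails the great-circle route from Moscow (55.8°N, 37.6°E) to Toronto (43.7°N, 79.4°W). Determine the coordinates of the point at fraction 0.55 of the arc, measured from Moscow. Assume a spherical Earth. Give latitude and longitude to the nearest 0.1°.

Write both endpoints as unit vectors p₁, p₂ with components (cos φ cos λ, cos φ sin λ, sin φ).
The central angle between the endpoints is δ = arccos(p₁·p₂) ≈ 1.173 rad (67.2°).
Interpolate at f = 0.55 with slerp weights a = sin((1−f)δ)/sin δ ≈ 0.546, b = sin(fδ)/sin δ ≈ 0.652.
p = a·p₁ + b·p₂ ≈ (0.330, -0.276, 0.903); φ = arcsin(p_z) ≈ 64.51°, λ = atan2(p_y, p_x) ≈ -39.92°.

≈ 64.5°N, 39.9°W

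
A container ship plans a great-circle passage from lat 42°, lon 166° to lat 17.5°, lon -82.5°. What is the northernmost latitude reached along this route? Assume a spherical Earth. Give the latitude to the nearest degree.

≈ 49°

The great circle lies in the plane with unit normal n̂ = (p₁ × p₂)/|p₁ × p₂|.
Here n̂_z ≈ +0.661; the vertex latitude is φ_max = arccos|n̂_z| ≈ 48.7°.
Check via Clairaut: cos φ_max = |cos φ₁| · sin C = cos(42.0°)·sin(62.7°) ≈ 0.661, again giving ≈ 48.7°.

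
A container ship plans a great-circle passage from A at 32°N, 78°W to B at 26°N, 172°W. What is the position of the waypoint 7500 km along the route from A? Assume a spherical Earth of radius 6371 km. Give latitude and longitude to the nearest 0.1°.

The haversine formula gives a central angle δ ≈ 1.391 rad (79.7°) between the endpoints. The total great-circle distance is δ·R ≈ 1.391 × 6371 ≈ 8860 km, so the target fraction is f = 7500/8860 ≈ 0.846.
Interpolate at f ≈ 0.846 with slerp weights a = sin((1−f)δ)/sin δ ≈ 0.215, b = sin(fδ)/sin δ ≈ 0.939.
p = a·p₁ + b·p₂ ≈ (-0.798, -0.296, 0.526); φ = arcsin(p_z) ≈ 31.71°, λ = atan2(p_y, p_x) ≈ -159.63°.

≈ 31.7°N, 159.6°W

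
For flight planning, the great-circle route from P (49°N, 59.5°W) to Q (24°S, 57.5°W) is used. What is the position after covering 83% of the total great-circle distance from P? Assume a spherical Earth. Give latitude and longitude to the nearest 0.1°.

≈ (11.6°S, 57.8°W)

The haversine formula gives a central angle δ ≈ 1.274 rad (73.0°) between the endpoints.
Interpolate at f = 0.83 with slerp weights a = sin((1−f)δ)/sin δ ≈ 0.225, b = sin(fδ)/sin δ ≈ 0.911.
p = a·p₁ + b·p₂ ≈ (0.522, -0.829, -0.201); φ = arcsin(p_z) ≈ -11.59°, λ = atan2(p_y, p_x) ≈ -57.80°.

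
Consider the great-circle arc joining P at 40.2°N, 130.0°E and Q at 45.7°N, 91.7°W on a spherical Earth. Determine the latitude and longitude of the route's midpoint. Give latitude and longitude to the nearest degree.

≈ 69°N, 168°W

From cos δ = sin φ₁ sin φ₂ + cos φ₁ cos φ₂ cos Δλ, the central angle is δ ≈ 1.507 rad (86.4°).
Interpolate at f = 1/2 with slerp weights a = sin((1−f)δ)/sin δ ≈ 0.686, b = sin(fδ)/sin δ ≈ 0.686.
p = a·p₁ + b·p₂ ≈ (-0.351, -0.077, 0.933); φ = arcsin(p_z) ≈ 68.94°, λ = atan2(p_y, p_x) ≈ -167.55°.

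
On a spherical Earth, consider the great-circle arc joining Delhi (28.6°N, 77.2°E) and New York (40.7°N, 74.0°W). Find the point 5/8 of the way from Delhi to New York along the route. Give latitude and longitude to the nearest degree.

Write both endpoints as unit vectors p₁, p₂ with components (cos φ cos λ, cos φ sin λ, sin φ).
The central angle between the endpoints is δ = arccos(p₁·p₂) ≈ 1.845 rad (105.7°).
Interpolate at f = 5/8 with slerp weights a = sin((1−f)δ)/sin δ ≈ 0.663, b = sin(fδ)/sin δ ≈ 0.950.
p = a·p₁ + b·p₂ ≈ (0.327, -0.125, 0.937); φ = arcsin(p_z) ≈ 69.49°, λ = atan2(p_y, p_x) ≈ -20.83°.

≈ 69°N, 21°W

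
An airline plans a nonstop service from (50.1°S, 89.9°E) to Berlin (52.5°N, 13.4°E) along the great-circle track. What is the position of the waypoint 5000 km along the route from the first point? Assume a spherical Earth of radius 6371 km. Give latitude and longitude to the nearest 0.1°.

Write both endpoints as unit vectors p₁, p₂ with components (cos φ cos λ, cos φ sin λ, sin φ).
The central angle between the endpoints is δ = arccos(p₁·p₂) ≈ 2.115 rad (121.2°). The total great-circle distance is δ·R ≈ 2.115 × 6371 ≈ 13473 km, so the target fraction is f = 5000/13473 ≈ 0.371.
Interpolate at f ≈ 0.371 with slerp weights a = sin((1−f)δ)/sin δ ≈ 1.135, b = sin(fδ)/sin δ ≈ 0.826.
p = a·p₁ + b·p₂ ≈ (0.490, 0.844, -0.215); φ = arcsin(p_z) ≈ -12.44°, λ = atan2(p_y, p_x) ≈ 59.86°.

≈ (12.4°S, 59.9°E)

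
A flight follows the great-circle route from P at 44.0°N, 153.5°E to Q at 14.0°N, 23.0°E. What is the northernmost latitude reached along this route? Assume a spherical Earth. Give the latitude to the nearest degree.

The great circle lies in the plane with unit normal n̂ = (p₁ × p₂)/|p₁ × p₂|.
Here n̂_z ≈ -0.554; the vertex latitude is φ_max = arccos|n̂_z| ≈ 56.4°.
Check via Clairaut: cos φ_max = |cos φ₁| · sin C = cos(44.0°)·sin(50.3°) ≈ 0.554, again giving ≈ 56.4°.

≈ 56°N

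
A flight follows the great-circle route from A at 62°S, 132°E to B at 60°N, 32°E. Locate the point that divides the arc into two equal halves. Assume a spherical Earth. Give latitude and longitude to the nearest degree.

Convert each endpoint to a unit vector on the sphere (x = cos φ cos λ, y = cos φ sin λ, z = sin φ).
The central angle between the endpoints is δ = arccos(p₁·p₂) ≈ 2.507 rad (143.7°).
Interpolate at f = 1/2 with slerp weights a = sin((1−f)δ)/sin δ ≈ 1.603, b = sin(fδ)/sin δ ≈ 1.603.
p = a·p₁ + b·p₂ ≈ (0.176, 0.984, -0.027); φ = arcsin(p_z) ≈ -1.55°, λ = atan2(p_y, p_x) ≈ 79.85°.

≈ 2°S, 80°E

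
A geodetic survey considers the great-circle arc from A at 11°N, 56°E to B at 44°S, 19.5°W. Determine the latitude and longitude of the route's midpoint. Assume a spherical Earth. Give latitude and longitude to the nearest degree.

From cos δ = sin φ₁ sin φ₂ + cos φ₁ cos φ₂ cos Δλ, the central angle is δ ≈ 1.527 rad (87.5°).
Interpolate at f = 1/2 with slerp weights a = sin((1−f)δ)/sin δ ≈ 0.692, b = sin(fδ)/sin δ ≈ 0.692.
p = a·p₁ + b·p₂ ≈ (0.849, 0.397, -0.349); φ = arcsin(p_z) ≈ -20.40°, λ = atan2(p_y, p_x) ≈ 25.06°.

≈ 20°S, 25°E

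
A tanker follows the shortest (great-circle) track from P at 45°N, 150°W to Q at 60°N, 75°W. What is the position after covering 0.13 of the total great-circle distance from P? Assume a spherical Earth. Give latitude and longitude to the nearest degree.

Convert each endpoint to a unit vector on the sphere (x = cos φ cos λ, y = cos φ sin λ, z = sin φ).
The central angle between the endpoints is δ = arccos(p₁·p₂) ≈ 0.790 rad (45.3°).
Interpolate at f = 0.13 with slerp weights a = sin((1−f)δ)/sin δ ≈ 0.893, b = sin(fδ)/sin δ ≈ 0.144.
p = a·p₁ + b·p₂ ≈ (-0.528, -0.385, 0.757); φ = arcsin(p_z) ≈ 49.16°, λ = atan2(p_y, p_x) ≈ -143.88°.

≈ 49°N, 144°W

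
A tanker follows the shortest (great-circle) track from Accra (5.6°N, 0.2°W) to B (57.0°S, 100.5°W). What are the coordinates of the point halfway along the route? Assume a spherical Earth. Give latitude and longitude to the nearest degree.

≈ (35°S, 31°W)

Convert each endpoint to a unit vector on the sphere (x = cos φ cos λ, y = cos φ sin λ, z = sin φ).
The central angle between the endpoints is δ = arccos(p₁·p₂) ≈ 1.751 rad (100.3°).
Interpolate at f = 1/2 with slerp weights a = sin((1−f)δ)/sin δ ≈ 0.780, b = sin(fδ)/sin δ ≈ 0.780.
p = a·p₁ + b·p₂ ≈ (0.699, -0.421, -0.578); φ = arcsin(p_z) ≈ -35.33°, λ = atan2(p_y, p_x) ≈ -31.03°.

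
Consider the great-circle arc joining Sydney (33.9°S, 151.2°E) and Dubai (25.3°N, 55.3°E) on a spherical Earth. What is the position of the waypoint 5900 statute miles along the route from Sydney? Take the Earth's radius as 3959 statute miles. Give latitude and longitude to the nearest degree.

≈ 13°N, 76°E

Convert each endpoint to a unit vector on the sphere (x = cos φ cos λ, y = cos φ sin λ, z = sin φ).
The central angle between the endpoints is δ = arccos(p₁·p₂) ≈ 1.892 rad (108.4°). The total great-circle distance is δ·R ≈ 1.892 × 3959 ≈ 7490 mi, so the target fraction is f = 5900/7490 ≈ 0.788.
Interpolate at f ≈ 0.788 with slerp weights a = sin((1−f)δ)/sin δ ≈ 0.412, b = sin(fδ)/sin δ ≈ 1.050.
p = a·p₁ + b·p₂ ≈ (0.241, 0.945, 0.219); φ = arcsin(p_z) ≈ 12.66°, λ = atan2(p_y, p_x) ≈ 75.69°.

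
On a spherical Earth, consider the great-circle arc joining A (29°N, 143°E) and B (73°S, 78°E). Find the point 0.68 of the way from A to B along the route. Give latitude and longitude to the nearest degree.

From cos δ = sin φ₁ sin φ₂ + cos φ₁ cos φ₂ cos Δλ, the central angle is δ ≈ 1.934 rad (110.8°).
Interpolate at f = 0.68 with slerp weights a = sin((1−f)δ)/sin δ ≈ 0.621, b = sin(fδ)/sin δ ≈ 1.035.
p = a·p₁ + b·p₂ ≈ (-0.371, 0.623, -0.689); φ = arcsin(p_z) ≈ -43.55°, λ = atan2(p_y, p_x) ≈ 120.76°.

≈ (44°S, 121°E)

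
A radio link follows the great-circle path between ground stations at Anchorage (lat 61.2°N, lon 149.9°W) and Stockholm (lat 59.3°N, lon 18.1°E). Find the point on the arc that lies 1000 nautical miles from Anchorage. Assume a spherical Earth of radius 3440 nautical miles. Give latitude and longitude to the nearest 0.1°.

≈ lat 77.6°N, lon 140.4°W

Convert each endpoint to a unit vector on the sphere (x = cos φ cos λ, y = cos φ sin λ, z = sin φ).
The central angle between the endpoints is δ = arccos(p₁·p₂) ≈ 1.032 rad (59.1°). The total great-circle distance is δ·R ≈ 1.032 × 3440 ≈ 3551 nmi, so the target fraction is f = 1000/3551 ≈ 0.282.
Interpolate at f ≈ 0.282 with slerp weights a = sin((1−f)δ)/sin δ ≈ 0.787, b = sin(fδ)/sin δ ≈ 0.334.
p = a·p₁ + b·p₂ ≈ (-0.166, -0.137, 0.977); φ = arcsin(p_z) ≈ 77.57°, λ = atan2(p_y, p_x) ≈ -140.42°.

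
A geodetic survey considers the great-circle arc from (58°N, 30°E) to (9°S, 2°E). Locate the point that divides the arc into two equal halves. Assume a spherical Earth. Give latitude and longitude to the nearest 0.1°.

≈ (25.1°N, 11.7°E)

Convert each endpoint to a unit vector on the sphere (x = cos φ cos λ, y = cos φ sin λ, z = sin φ).
The central angle between the endpoints is δ = arccos(p₁·p₂) ≈ 1.235 rad (70.8°).
Interpolate at f = 1/2 with slerp weights a = sin((1−f)δ)/sin δ ≈ 0.613, b = sin(fδ)/sin δ ≈ 0.613.
p = a·p₁ + b·p₂ ≈ (0.887, 0.184, 0.424); φ = arcsin(p_z) ≈ 25.10°, λ = atan2(p_y, p_x) ≈ 11.70°.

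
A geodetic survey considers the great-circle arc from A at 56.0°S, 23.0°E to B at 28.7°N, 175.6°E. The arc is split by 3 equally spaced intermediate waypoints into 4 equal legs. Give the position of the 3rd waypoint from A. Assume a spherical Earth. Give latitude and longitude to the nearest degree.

Write both endpoints as unit vectors p₁, p₂ with components (cos φ cos λ, cos φ sin λ, sin φ).
The central angle between the endpoints is δ = arccos(p₁·p₂) ≈ 2.556 rad (146.5°).
Interpolate at f = 3/4 with slerp weights a = sin((1−f)δ)/sin δ ≈ 1.080, b = sin(fδ)/sin δ ≈ 1.703.
p = a·p₁ + b·p₂ ≈ (-0.933, 0.351, -0.077); φ = arcsin(p_z) ≈ -4.44°, λ = atan2(p_y, p_x) ≈ 159.42°.

≈ 4°S, 159°E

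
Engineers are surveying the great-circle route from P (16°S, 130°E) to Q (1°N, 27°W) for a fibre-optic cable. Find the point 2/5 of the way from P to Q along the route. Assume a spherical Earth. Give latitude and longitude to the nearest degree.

Convert each endpoint to a unit vector on the sphere (x = cos φ cos λ, y = cos φ sin λ, z = sin φ).
The central angle between the endpoints is δ = arccos(p₁·p₂) ≈ 2.667 rad (152.8°).
Interpolate at f = 2/5 with slerp weights a = sin((1−f)δ)/sin δ ≈ 2.188, b = sin(fδ)/sin δ ≈ 1.917.
p = a·p₁ + b·p₂ ≈ (0.356, 0.741, -0.570); φ = arcsin(p_z) ≈ -34.72°, λ = atan2(p_y, p_x) ≈ 64.36°.

≈ (35°S, 64°E)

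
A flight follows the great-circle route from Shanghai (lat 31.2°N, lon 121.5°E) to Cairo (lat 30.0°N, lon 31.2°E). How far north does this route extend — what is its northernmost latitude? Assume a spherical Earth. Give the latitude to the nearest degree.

≈ 40°N

The great circle lies in the plane with unit normal n̂ = (p₁ × p₂)/|p₁ × p₂|.
Here n̂_z ≈ -0.766; the vertex latitude is φ_max = arccos|n̂_z| ≈ 40.0°.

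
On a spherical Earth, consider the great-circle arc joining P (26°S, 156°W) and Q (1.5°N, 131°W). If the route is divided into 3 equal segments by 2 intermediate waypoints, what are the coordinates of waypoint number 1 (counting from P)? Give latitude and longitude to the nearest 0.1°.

The haversine formula gives a central angle δ ≈ 0.639 rad (36.6°) between the endpoints.
Interpolate at f = 1/3 with slerp weights a = sin((1−f)δ)/sin δ ≈ 0.693, b = sin(fδ)/sin δ ≈ 0.354.
p = a·p₁ + b·p₂ ≈ (-0.801, -0.521, -0.294); φ = arcsin(p_z) ≈ -17.12°, λ = atan2(p_y, p_x) ≈ -146.99°.

≈ (17.1°S, 147.0°W)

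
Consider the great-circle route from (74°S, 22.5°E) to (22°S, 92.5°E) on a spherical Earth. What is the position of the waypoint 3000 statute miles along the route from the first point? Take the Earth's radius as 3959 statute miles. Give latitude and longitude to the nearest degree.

≈ (41°S, 85°E)

Convert each endpoint to a unit vector on the sphere (x = cos φ cos λ, y = cos φ sin λ, z = sin φ).
The central angle between the endpoints is δ = arccos(p₁·p₂) ≈ 1.107 rad (63.4°). The total great-circle distance is δ·R ≈ 1.107 × 3959 ≈ 4382 mi, so the target fraction is f = 3000/4382 ≈ 0.685.
Interpolate at f ≈ 0.685 with slerp weights a = sin((1−f)δ)/sin δ ≈ 0.382, b = sin(fδ)/sin δ ≈ 0.769.
p = a·p₁ + b·p₂ ≈ (0.066, 0.752, -0.656); φ = arcsin(p_z) ≈ -40.96°, λ = atan2(p_y, p_x) ≈ 84.96°.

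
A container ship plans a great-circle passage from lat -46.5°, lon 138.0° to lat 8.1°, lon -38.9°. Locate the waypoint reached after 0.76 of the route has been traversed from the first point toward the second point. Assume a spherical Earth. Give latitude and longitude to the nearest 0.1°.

≈ lat -25.8°, lon -36.8°

From cos δ = sin φ₁ sin φ₂ + cos φ₁ cos φ₂ cos Δλ, the central angle is δ ≈ 2.470 rad (141.5°).
Interpolate at f = 0.76 with slerp weights a = sin((1−f)δ)/sin δ ≈ 0.898, b = sin(fδ)/sin δ ≈ 1.532.
p = a·p₁ + b·p₂ ≈ (0.721, -0.539, -0.435); φ = arcsin(p_z) ≈ -25.80°, λ = atan2(p_y, p_x) ≈ -36.77°.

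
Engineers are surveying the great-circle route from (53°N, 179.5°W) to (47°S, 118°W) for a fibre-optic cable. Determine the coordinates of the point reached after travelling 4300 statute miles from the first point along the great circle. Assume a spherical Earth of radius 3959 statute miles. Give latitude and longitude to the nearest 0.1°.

≈ (1.9°S, 144.3°W)

Convert each endpoint to a unit vector on the sphere (x = cos φ cos λ, y = cos φ sin λ, z = sin φ).
The central angle between the endpoints is δ = arccos(p₁·p₂) ≈ 1.970 rad (112.8°). The total great-circle distance is δ·R ≈ 1.970 × 3959 ≈ 7797 mi, so the target fraction is f = 4300/7797 ≈ 0.551.
Interpolate at f ≈ 0.551 with slerp weights a = sin((1−f)δ)/sin δ ≈ 0.839, b = sin(fδ)/sin δ ≈ 0.960.
p = a·p₁ + b·p₂ ≈ (-0.812, -0.583, -0.032); φ = arcsin(p_z) ≈ -1.86°, λ = atan2(p_y, p_x) ≈ -144.35°.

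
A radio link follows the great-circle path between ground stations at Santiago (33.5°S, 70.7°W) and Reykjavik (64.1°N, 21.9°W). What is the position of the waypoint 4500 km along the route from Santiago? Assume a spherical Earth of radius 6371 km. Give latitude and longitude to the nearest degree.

Write both endpoints as unit vectors p₁, p₂ with components (cos φ cos λ, cos φ sin λ, sin φ).
The central angle between the endpoints is δ = arccos(p₁·p₂) ≈ 1.830 rad (104.9°). The total great-circle distance is δ·R ≈ 1.830 × 6371 ≈ 11661 km, so the target fraction is f = 4500/11661 ≈ 0.386.
Interpolate at f ≈ 0.386 with slerp weights a = sin((1−f)δ)/sin δ ≈ 0.933, b = sin(fδ)/sin δ ≈ 0.672.
p = a·p₁ + b·p₂ ≈ (0.529, -0.844, 0.089); φ = arcsin(p_z) ≈ 5.11°, λ = atan2(p_y, p_x) ≈ -57.90°.

≈ 5°N, 58°W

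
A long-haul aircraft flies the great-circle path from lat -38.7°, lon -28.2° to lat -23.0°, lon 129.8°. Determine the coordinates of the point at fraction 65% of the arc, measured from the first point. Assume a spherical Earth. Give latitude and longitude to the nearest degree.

Write both endpoints as unit vectors p₁, p₂ with components (cos φ cos λ, cos φ sin λ, sin φ).
The central angle between the endpoints is δ = arccos(p₁·p₂) ≈ 2.006 rad (114.9°).
Interpolate at f = 0.65 with slerp weights a = sin((1−f)δ)/sin δ ≈ 0.712, b = sin(fδ)/sin δ ≈ 1.064.
p = a·p₁ + b·p₂ ≈ (-0.137, 0.490, -0.861); φ = arcsin(p_z) ≈ -59.44°, λ = atan2(p_y, p_x) ≈ 105.62°.

≈ lat -59°, lon 106°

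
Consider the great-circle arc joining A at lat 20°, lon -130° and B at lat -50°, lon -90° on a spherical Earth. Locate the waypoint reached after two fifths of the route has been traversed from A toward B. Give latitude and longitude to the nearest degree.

Write both endpoints as unit vectors p₁, p₂ with components (cos φ cos λ, cos φ sin λ, sin φ).
The central angle between the endpoints is δ = arccos(p₁·p₂) ≈ 1.369 rad (78.4°).
Interpolate at f = 2/5 with slerp weights a = sin((1−f)δ)/sin δ ≈ 0.747, b = sin(fδ)/sin δ ≈ 0.531.
p = a·p₁ + b·p₂ ≈ (-0.451, -0.879, -0.151); φ = arcsin(p_z) ≈ -8.71°, λ = atan2(p_y, p_x) ≈ -117.17°.

≈ lat -9°, lon -117°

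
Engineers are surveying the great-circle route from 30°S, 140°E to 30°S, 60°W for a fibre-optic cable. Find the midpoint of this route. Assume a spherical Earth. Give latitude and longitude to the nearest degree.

From cos δ = sin φ₁ sin φ₂ + cos φ₁ cos φ₂ cos Δλ, the central angle is δ ≈ 2.043 rad (117.1°).
Interpolate at f = 1/2 with slerp weights a = sin((1−f)δ)/sin δ ≈ 0.958, b = sin(fδ)/sin δ ≈ 0.958.
p = a·p₁ + b·p₂ ≈ (-0.221, -0.185, -0.958); φ = arcsin(p_z) ≈ -73.26°, λ = atan2(p_y, p_x) ≈ -140.00°.

≈ 73°S, 140°W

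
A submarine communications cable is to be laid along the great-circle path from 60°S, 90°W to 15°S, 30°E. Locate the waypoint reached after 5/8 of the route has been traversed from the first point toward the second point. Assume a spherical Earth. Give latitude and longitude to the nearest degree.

Write both endpoints as unit vectors p₁, p₂ with components (cos φ cos λ, cos φ sin λ, sin φ).
The central angle between the endpoints is δ = arccos(p₁·p₂) ≈ 1.588 rad (91.0°).
Interpolate at f = 5/8 with slerp weights a = sin((1−f)δ)/sin δ ≈ 0.561, b = sin(fδ)/sin δ ≈ 0.838.
p = a·p₁ + b·p₂ ≈ (0.701, 0.124, -0.703); φ = arcsin(p_z) ≈ -44.64°, λ = atan2(p_y, p_x) ≈ 10.04°.

≈ 45°S, 10°E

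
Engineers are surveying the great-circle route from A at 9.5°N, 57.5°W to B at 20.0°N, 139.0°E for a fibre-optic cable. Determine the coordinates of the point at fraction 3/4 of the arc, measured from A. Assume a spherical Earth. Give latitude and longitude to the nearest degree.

Write both endpoints as unit vectors p₁, p₂ with components (cos φ cos λ, cos φ sin λ, sin φ).
The central angle between the endpoints is δ = arccos(p₁·p₂) ≈ 2.554 rad (146.3°).
Interpolate at f = 3/4 with slerp weights a = sin((1−f)δ)/sin δ ≈ 1.075, b = sin(fδ)/sin δ ≈ 1.697.
p = a·p₁ + b·p₂ ≈ (-0.634, 0.152, 0.758); φ = arcsin(p_z) ≈ 49.28°, λ = atan2(p_y, p_x) ≈ 166.49°.

≈ 49°N, 166°E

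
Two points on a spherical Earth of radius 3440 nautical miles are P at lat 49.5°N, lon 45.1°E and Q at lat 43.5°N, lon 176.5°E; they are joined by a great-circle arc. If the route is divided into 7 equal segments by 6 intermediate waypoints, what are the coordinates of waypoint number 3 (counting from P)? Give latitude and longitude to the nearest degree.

Write both endpoints as unit vectors p₁, p₂ with components (cos φ cos λ, cos φ sin λ, sin φ).
The central angle between the endpoints is δ = arccos(p₁·p₂) ≈ 1.357 rad (77.8°).
Interpolate at f = 3/7 with slerp weights a = sin((1−f)δ)/sin δ ≈ 0.716, b = sin(fδ)/sin δ ≈ 0.562.
p = a·p₁ + b·p₂ ≈ (-0.079, 0.354, 0.932); φ = arcsin(p_z) ≈ 68.71°, λ = atan2(p_y, p_x) ≈ 102.51°.

≈ lat 69°N, lon 103°E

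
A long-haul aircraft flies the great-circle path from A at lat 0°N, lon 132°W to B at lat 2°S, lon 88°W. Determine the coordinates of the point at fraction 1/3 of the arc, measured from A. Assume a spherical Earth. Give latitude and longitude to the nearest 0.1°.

The haversine formula gives a central angle δ ≈ 0.769 rad (44.0°) between the endpoints.
Interpolate at f = 1/3 with slerp weights a = sin((1−f)δ)/sin δ ≈ 0.705, b = sin(fδ)/sin δ ≈ 0.365.
p = a·p₁ + b·p₂ ≈ (-0.459, -0.888, -0.013); φ = arcsin(p_z) ≈ -0.73°, λ = atan2(p_y, p_x) ≈ -117.34°.

≈ lat 0.7°S, lon 117.3°W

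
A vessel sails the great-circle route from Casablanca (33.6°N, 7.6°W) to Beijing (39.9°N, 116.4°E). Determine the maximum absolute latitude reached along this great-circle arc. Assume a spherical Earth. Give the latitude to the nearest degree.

The great circle lies in the plane with unit normal n̂ = (p₁ × p₂)/|p₁ × p₂|.
Here n̂_z ≈ +0.530; the vertex latitude is φ_max = arccos|n̂_z| ≈ 58.0°.
Check via Clairaut: cos φ_max = |cos φ₁| · sin C = cos(33.6°)·sin(39.5°) ≈ 0.530, again giving ≈ 58.0°.

≈ 58°N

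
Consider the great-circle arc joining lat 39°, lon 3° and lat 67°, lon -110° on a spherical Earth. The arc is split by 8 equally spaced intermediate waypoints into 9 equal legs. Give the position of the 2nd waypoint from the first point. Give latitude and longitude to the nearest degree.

≈ lat 51°, lon -6°

Convert each endpoint to a unit vector on the sphere (x = cos φ cos λ, y = cos φ sin λ, z = sin φ).
The central angle between the endpoints is δ = arccos(p₁·p₂) ≈ 1.092 rad (62.6°).
Interpolate at f = 2/9 with slerp weights a = sin((1−f)δ)/sin δ ≈ 0.846, b = sin(fδ)/sin δ ≈ 0.271.
p = a·p₁ + b·p₂ ≈ (0.620, -0.065, 0.782); φ = arcsin(p_z) ≈ 51.41°, λ = atan2(p_y, p_x) ≈ -5.98°.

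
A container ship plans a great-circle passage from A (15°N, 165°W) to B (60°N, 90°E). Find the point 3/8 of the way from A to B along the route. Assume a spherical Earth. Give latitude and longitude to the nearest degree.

≈ (42°N, 175°E)

The haversine formula gives a central angle δ ≈ 1.471 rad (84.3°) between the endpoints.
Interpolate at f = 3/8 with slerp weights a = sin((1−f)δ)/sin δ ≈ 0.799, b = sin(fδ)/sin δ ≈ 0.527.
p = a·p₁ + b·p₂ ≈ (-0.746, 0.064, 0.663); φ = arcsin(p_z) ≈ 41.54°, λ = atan2(p_y, p_x) ≈ 175.13°.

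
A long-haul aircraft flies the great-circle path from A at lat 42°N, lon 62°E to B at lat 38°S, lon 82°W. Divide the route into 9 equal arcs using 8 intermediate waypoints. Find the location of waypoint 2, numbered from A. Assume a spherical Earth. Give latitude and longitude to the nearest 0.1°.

Write both endpoints as unit vectors p₁, p₂ with components (cos φ cos λ, cos φ sin λ, sin φ).
The central angle between the endpoints is δ = arccos(p₁·p₂) ≈ 2.659 rad (152.3°).
Interpolate at f = 2/9 with slerp weights a = sin((1−f)δ)/sin δ ≈ 1.893, b = sin(fδ)/sin δ ≈ 1.200.
p = a·p₁ + b·p₂ ≈ (0.792, 0.306, 0.528); φ = arcsin(p_z) ≈ 31.88°, λ = atan2(p_y, p_x) ≈ 21.11°.

≈ lat 31.9°N, lon 21.1°E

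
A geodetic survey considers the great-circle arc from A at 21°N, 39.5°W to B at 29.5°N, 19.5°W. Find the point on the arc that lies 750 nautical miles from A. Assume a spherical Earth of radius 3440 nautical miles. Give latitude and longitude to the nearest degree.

≈ 27°N, 27°W

From cos δ = sin φ₁ sin φ₂ + cos φ₁ cos φ₂ cos Δλ, the central angle is δ ≈ 0.348 rad (19.9°). The total great-circle distance is δ·R ≈ 0.348 × 3440 ≈ 1198 nmi, so the target fraction is f = 750/1198 ≈ 0.626.
Interpolate at f ≈ 0.626 with slerp weights a = sin((1−f)δ)/sin δ ≈ 0.380, b = sin(fδ)/sin δ ≈ 0.634.
p = a·p₁ + b·p₂ ≈ (0.794, -0.410, 0.449); φ = arcsin(p_z) ≈ 26.65°, λ = atan2(p_y, p_x) ≈ -27.31°.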